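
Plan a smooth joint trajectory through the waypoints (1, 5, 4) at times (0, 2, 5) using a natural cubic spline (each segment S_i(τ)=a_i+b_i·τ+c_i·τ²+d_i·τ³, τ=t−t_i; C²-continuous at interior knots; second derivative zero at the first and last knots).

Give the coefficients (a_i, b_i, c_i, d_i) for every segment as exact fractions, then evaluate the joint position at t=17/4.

  seg 0: a=1 b=37/15 c=0 d=-7/60
  seg 1: a=5 b=16/15 c=-7/10 d=7/90
S(17/4) = 607/128

Δ: Δ0=2, Δ1=-1/3
row 1: diag=10, rhs=-14; c'=3/10, d'=-7/5
back: M1=-7/5
M: M0=0, M1=-7/5, M2=0
seg 0: a=1, c=M0/2=0, d=(M1−M0)/(6·2)=-7/60, b=Δ0−h0·(2M0+M1)/6=37/15
seg 1: a=5, c=M1/2=-7/10, d=(M2−M1)/(6·3)=7/90, b=Δ1−h1·(2M1+M2)/6=16/15
t_q=17/4 → seg 1, τ=9/4; S=5+16/15·τ+-7/10·τ²+7/90·τ³=607/128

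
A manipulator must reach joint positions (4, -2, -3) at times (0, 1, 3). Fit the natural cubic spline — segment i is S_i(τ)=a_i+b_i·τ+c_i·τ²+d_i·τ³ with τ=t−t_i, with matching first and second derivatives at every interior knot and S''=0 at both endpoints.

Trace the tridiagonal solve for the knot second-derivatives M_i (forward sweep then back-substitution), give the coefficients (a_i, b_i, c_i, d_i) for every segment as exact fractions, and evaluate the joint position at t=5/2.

Δ: Δ0=-6, Δ1=-1/2
row 1: diag=6, rhs=33; c'=1/3, d'=11/2
back: M1=11/2
M: M0=0, M1=11/2, M2=0
seg 0: a=4, c=M0/2=0, d=(M1−M0)/(6·1)=11/12, b=Δ0−h0·(2M0+M1)/6=-83/12
seg 1: a=-2, c=M1/2=11/4, d=(M2−M1)/(6·2)=-11/24, b=Δ1−h1·(2M1+M2)/6=-25/6
t_q=5/2 → seg 1, τ=3/2; S=-2+-25/6·τ+11/4·τ²+-11/24·τ³=-231/64

  seg 0: a=4 b=-83/12 c=0 d=11/12
  seg 1: a=-2 b=-25/6 c=11/4 d=-11/24
S(5/2) = -231/64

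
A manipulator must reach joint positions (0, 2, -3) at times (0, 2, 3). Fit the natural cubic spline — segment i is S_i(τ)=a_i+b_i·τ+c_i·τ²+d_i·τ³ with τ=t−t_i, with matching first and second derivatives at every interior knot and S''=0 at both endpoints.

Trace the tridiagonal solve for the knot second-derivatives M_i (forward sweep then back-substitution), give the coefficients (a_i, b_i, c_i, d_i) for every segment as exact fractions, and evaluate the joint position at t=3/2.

Δ: Δ0=1, Δ1=-5
row 1: diag=6, rhs=-36; c'=1/6, d'=-6
back: M1=-6
M: M0=0, M1=-6, M2=0
seg 0: a=0, c=M0/2=0, d=(M1−M0)/(6·2)=-1/2, b=Δ0−h0·(2M0+M1)/6=3
seg 1: a=2, c=M1/2=-3, d=(M2−M1)/(6·1)=1, b=Δ1−h1·(2M1+M2)/6=-3
t_q=3/2 → seg 0, τ=3/2; S=0+3·τ+0·τ²+-1/2·τ³=45/16

  seg 0: a=0 b=3 c=0 d=-1/2
  seg 1: a=2 b=-3 c=-3 d=1
S(3/2) = 45/16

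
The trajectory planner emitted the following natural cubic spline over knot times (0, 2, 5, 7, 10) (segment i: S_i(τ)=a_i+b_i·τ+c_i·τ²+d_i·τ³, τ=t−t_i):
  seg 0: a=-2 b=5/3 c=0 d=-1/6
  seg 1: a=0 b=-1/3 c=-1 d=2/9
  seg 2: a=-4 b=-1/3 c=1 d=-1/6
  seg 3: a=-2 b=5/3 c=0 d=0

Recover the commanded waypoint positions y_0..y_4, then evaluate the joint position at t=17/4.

y_0=-2 y_1=0 y_2=-4 y_3=-2 y_4=3
S(17/4) = -105/32

y_0 = S_0(0) = a_0 = -2
y_1 = S_1(0) = a_1 = 0
y_2 = S_2(0) = a_2 = -4
y_3 = S_3(0) = a_3 = -2
y_4 = S_3(3) = 3
t_q=17/4 is in segment 1 (τ=9/4); S_1(τ)=-105/32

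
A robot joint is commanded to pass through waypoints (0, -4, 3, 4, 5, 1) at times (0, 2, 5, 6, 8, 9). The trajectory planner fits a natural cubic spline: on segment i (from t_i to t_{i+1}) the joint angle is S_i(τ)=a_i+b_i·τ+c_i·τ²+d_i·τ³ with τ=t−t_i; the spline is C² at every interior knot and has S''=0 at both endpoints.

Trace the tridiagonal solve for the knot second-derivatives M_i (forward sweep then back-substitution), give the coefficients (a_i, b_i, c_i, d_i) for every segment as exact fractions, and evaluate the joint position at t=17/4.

Δ: Δ0=-2, Δ1=7/3, Δ2=1, Δ3=1/2, Δ4=-4
row 1: diag=10, rhs=26; c'=3/10, d'=13/5
row 2: denom=8−3·3/10=71/10; d'=(-8−3·13/5)/(71/10)=-158/71
row 3: denom=6−1·10/71=416/71; d'=(-3−1·-158/71)/(416/71)=-55/416
row 4: denom=6−2·71/208=553/104; d'=(-27−2·-55/416)/(553/104)=-5561/1106
back: M4=-5561/1106
back: M3=-55/416−71/208·-5561/1106=876/553
back: M2=-158/71−10/71·876/553=-1354/553
back: M1=13/5−3/10·-1354/553=1844/553
M: M0=0, M1=1844/553, M2=-1354/553, M3=876/553, M4=-5561/1106, M5=0
seg 0: a=0, c=M0/2=0, d=(M1−M0)/(6·2)=461/1659, b=Δ0−h0·(2M0+M1)/6=-5162/1659
seg 1: a=-4, c=M1/2=922/553, d=(M2−M1)/(6·3)=-533/1659, b=Δ1−h1·(2M1+M2)/6=370/1659
seg 2: a=3, c=M2/2=-677/553, d=(M3−M2)/(6·1)=1115/1659, b=Δ2−h2·(2M2+M3)/6=2575/1659
seg 3: a=4, c=M3/2=438/553, d=(M4−M3)/(6·2)=-7313/13272, b=Δ3−h3·(2M3+M4)/6=1858/1659
seg 4: a=5, c=M4/2=-5561/2212, d=(M5−M4)/(6·1)=5561/6636, b=Δ4−h4·(2M4+M5)/6=-7711/3318
t_q=17/4 → seg 1, τ=9/4; S=-4+370/1659·τ+922/553·τ²+-533/1659·τ³=45401/35392

  seg 0: a=0 b=-5162/1659 c=0 d=461/1659
  seg 1: a=-4 b=370/1659 c=922/553 d=-533/1659
  seg 2: a=3 b=2575/1659 c=-677/553 d=1115/1659
  seg 3: a=4 b=1858/1659 c=438/553 d=-7313/13272
  seg 4: a=5 b=-7711/3318 c=-5561/2212 d=5561/6636
S(17/4) = 45401/35392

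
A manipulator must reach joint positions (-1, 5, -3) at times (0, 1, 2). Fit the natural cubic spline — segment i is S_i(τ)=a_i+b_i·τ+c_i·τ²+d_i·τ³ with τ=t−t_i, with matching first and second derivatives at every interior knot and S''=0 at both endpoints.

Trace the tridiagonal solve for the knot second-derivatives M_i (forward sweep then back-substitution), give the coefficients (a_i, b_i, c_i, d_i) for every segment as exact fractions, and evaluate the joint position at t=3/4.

Δ: Δ0=6, Δ1=-8
row 1: diag=4, rhs=-84; c'=1/4, d'=-21
back: M1=-21
M: M0=0, M1=-21, M2=0
seg 0: a=-1, c=M0/2=0, d=(M1−M0)/(6·1)=-7/2, b=Δ0−h0·(2M0+M1)/6=19/2
seg 1: a=5, c=M1/2=-21/2, d=(M2−M1)/(6·1)=7/2, b=Δ1−h1·(2M1+M2)/6=-1
t_q=3/4 → seg 0, τ=3/4; S=-1+19/2·τ+0·τ²+-7/2·τ³=595/128

  seg 0: a=-1 b=19/2 c=0 d=-7/2
  seg 1: a=5 b=-1 c=-21/2 d=7/2
S(3/4) = 595/128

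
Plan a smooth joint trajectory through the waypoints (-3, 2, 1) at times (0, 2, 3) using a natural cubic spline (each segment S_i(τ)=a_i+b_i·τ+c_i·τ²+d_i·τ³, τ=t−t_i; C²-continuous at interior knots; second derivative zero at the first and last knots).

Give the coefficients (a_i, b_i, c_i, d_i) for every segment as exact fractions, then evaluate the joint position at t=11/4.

  seg 0: a=-3 b=11/3 c=0 d=-7/24
  seg 1: a=2 b=1/6 c=-7/4 d=7/12
S(11/4) = 355/256

Δ: Δ0=5/2, Δ1=-1
row 1: diag=6, rhs=-21; c'=1/6, d'=-7/2
back: M1=-7/2
M: M0=0, M1=-7/2, M2=0
seg 0: a=-3, c=M0/2=0, d=(M1−M0)/(6·2)=-7/24, b=Δ0−h0·(2M0+M1)/6=11/3
seg 1: a=2, c=M1/2=-7/4, d=(M2−M1)/(6·1)=7/12, b=Δ1−h1·(2M1+M2)/6=1/6
t_q=11/4 → seg 1, τ=3/4; S=2+1/6·τ+-7/4·τ²+7/12·τ³=355/256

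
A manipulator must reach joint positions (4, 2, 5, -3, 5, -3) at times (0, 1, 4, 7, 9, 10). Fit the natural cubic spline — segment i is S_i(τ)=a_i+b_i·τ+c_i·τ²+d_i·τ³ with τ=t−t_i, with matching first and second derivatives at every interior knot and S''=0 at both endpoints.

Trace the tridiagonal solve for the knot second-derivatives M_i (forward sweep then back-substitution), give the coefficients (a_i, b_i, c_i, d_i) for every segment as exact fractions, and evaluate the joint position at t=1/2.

  seg 0: a=4 b=-5963/2220 c=0 d=1523/2220
  seg 1: a=2 b=-697/1110 c=1523/740 d=-10093/19980
  seg 2: a=5 b=-4259/2220 c=-1381/555 d=403/540
  seg 3: a=-3 b=733/222 c=3129/740 d=-2153/1110
  seg 4: a=5 b=-3397/1110 c=-5483/740 d=5483/2220
S(1/2) = 16237/5920

Δ: Δ0=-2, Δ1=1, Δ2=-8/3, Δ3=4, Δ4=-8
row 1: diag=8, rhs=18; c'=3/8, d'=9/4
row 2: denom=12−3·3/8=87/8; d'=(-22−3·9/4)/(87/8)=-230/87
row 3: denom=10−3·8/29=266/29; d'=(40−3·-230/87)/(266/29)=695/133
row 4: denom=6−2·29/133=740/133; d'=(-72−2·695/133)/(740/133)=-5483/370
back: M4=-5483/370
back: M3=695/133−29/133·-5483/370=3129/370
back: M2=-230/87−8/29·3129/370=-2762/555
back: M1=9/4−3/8·-2762/555=1523/370
M: M0=0, M1=1523/370, M2=-2762/555, M3=3129/370, M4=-5483/370, M5=0
seg 0: a=4, c=M0/2=0, d=(M1−M0)/(6·1)=1523/2220, b=Δ0−h0·(2M0+M1)/6=-5963/2220
seg 1: a=2, c=M1/2=1523/740, d=(M2−M1)/(6·3)=-10093/19980, b=Δ1−h1·(2M1+M2)/6=-697/1110
seg 2: a=5, c=M2/2=-1381/555, d=(M3−M2)/(6·3)=403/540, b=Δ2−h2·(2M2+M3)/6=-4259/2220
seg 3: a=-3, c=M3/2=3129/740, d=(M4−M3)/(6·2)=-2153/1110, b=Δ3−h3·(2M3+M4)/6=733/222
seg 4: a=5, c=M4/2=-5483/740, d=(M5−M4)/(6·1)=5483/2220, b=Δ4−h4·(2M4+M5)/6=-3397/1110
t_q=1/2 → seg 0, τ=1/2; S=4+-5963/2220·τ+0·τ²+1523/2220·τ³=16237/5920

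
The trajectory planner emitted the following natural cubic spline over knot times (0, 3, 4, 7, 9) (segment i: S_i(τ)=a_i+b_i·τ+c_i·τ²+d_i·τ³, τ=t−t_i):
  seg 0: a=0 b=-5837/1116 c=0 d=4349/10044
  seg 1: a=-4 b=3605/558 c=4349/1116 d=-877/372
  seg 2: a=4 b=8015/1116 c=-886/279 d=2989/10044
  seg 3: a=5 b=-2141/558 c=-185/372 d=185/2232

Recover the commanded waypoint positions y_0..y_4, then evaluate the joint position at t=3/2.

y_0=0 y_1=-4 y_2=4 y_3=5 y_4=-4
S(3/2) = -6333/992

y_0 = S_0(0) = a_0 = 0
y_1 = S_1(0) = a_1 = -4
y_2 = S_2(0) = a_2 = 4
y_3 = S_3(0) = a_3 = 5
y_4 = S_3(2) = -4
t_q=3/2 is in segment 0 (τ=3/2); S_0(τ)=-6333/992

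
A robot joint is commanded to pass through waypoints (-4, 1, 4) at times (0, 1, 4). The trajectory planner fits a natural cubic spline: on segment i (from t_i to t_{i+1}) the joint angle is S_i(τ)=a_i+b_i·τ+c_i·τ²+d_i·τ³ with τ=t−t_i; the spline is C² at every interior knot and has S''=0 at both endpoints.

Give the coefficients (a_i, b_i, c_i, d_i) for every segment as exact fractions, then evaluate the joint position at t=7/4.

  seg 0: a=-4 b=11/2 c=0 d=-1/2
  seg 1: a=1 b=4 c=-3/2 d=1/6
S(7/4) = 413/128

Δ: Δ0=5, Δ1=1
row 1: diag=8, rhs=-24; c'=3/8, d'=-3
back: M1=-3
M: M0=0, M1=-3, M2=0
seg 0: a=-4, c=M0/2=0, d=(M1−M0)/(6·1)=-1/2, b=Δ0−h0·(2M0+M1)/6=11/2
seg 1: a=1, c=M1/2=-3/2, d=(M2−M1)/(6·3)=1/6, b=Δ1−h1·(2M1+M2)/6=4
t_q=7/4 → seg 1, τ=3/4; S=1+4·τ+-3/2·τ²+1/6·τ³=413/128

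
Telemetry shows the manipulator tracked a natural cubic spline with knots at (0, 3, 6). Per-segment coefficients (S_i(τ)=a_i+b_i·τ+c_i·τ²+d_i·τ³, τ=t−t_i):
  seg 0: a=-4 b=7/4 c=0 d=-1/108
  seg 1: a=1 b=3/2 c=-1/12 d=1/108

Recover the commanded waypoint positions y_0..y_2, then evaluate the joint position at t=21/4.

y_0 = S_0(0) = a_0 = -4
y_1 = S_1(0) = a_1 = 1
y_2 = S_1(3) = 5
t_q=21/4 is in segment 1 (τ=9/4); S_1(τ)=1039/256

y_0=-4 y_1=1 y_2=5
S(21/4) = 1039/256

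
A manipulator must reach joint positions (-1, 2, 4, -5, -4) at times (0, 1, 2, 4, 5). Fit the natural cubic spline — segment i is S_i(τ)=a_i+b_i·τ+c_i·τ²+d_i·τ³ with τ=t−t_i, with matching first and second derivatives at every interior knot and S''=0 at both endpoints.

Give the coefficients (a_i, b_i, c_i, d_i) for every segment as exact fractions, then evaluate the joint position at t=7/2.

  seg 0: a=-1 b=174/61 c=0 d=9/61
  seg 1: a=2 b=201/61 c=27/61 d=-106/61
  seg 2: a=4 b=-63/61 c=-291/61 d=741/488
  seg 3: a=-5 b=-231/122 c=1059/244 d=-353/244
S(7/2) = -12329/3904

Δ: Δ0=3, Δ1=2, Δ2=-9/2, Δ3=1
row 1: diag=4, rhs=-6; c'=1/4, d'=-3/2
row 2: denom=6−1·1/4=23/4; d'=(-39−1·-3/2)/(23/4)=-150/23
row 3: denom=6−2·8/23=122/23; d'=(33−2·-150/23)/(122/23)=1059/122
back: M3=1059/122
back: M2=-150/23−8/23·1059/122=-582/61
back: M1=-3/2−1/4·-582/61=54/61
M: M0=0, M1=54/61, M2=-582/61, M3=1059/122, M4=0
seg 0: a=-1, c=M0/2=0, d=(M1−M0)/(6·1)=9/61, b=Δ0−h0·(2M0+M1)/6=174/61
seg 1: a=2, c=M1/2=27/61, d=(M2−M1)/(6·1)=-106/61, b=Δ1−h1·(2M1+M2)/6=201/61
seg 2: a=4, c=M2/2=-291/61, d=(M3−M2)/(6·2)=741/488, b=Δ2−h2·(2M2+M3)/6=-63/61
seg 3: a=-5, c=M3/2=1059/244, d=(M4−M3)/(6·1)=-353/244, b=Δ3−h3·(2M3+M4)/6=-231/122
t_q=7/2 → seg 2, τ=3/2; S=4+-63/61·τ+-291/61·τ²+741/488·τ³=-12329/3904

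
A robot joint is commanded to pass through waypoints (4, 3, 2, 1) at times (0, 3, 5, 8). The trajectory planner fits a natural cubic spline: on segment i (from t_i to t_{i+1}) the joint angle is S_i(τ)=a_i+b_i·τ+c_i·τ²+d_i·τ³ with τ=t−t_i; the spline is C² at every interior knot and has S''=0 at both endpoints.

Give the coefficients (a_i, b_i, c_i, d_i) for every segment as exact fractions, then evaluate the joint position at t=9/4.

Δ: Δ0=-1/3, Δ1=-1/2, Δ2=-1/3
row 1: diag=10, rhs=-1; c'=1/5, d'=-1/10
row 2: denom=10−2·1/5=48/5; d'=(1−2·-1/10)/(48/5)=1/8
back: M2=1/8
back: M1=-1/10−1/5·1/8=-1/8
M: M0=0, M1=-1/8, M2=1/8, M3=0
seg 0: a=4, c=M0/2=0, d=(M1−M0)/(6·3)=-1/144, b=Δ0−h0·(2M0+M1)/6=-13/48
seg 1: a=3, c=M1/2=-1/16, d=(M2−M1)/(6·2)=1/48, b=Δ1−h1·(2M1+M2)/6=-11/24
seg 2: a=2, c=M2/2=1/16, d=(M3−M2)/(6·3)=-1/144, b=Δ2−h2·(2M2+M3)/6=-11/24
t_q=9/4 → seg 0, τ=9/4; S=4+-13/48·τ+0·τ²+-1/144·τ³=3391/1024

  seg 0: a=4 b=-13/48 c=0 d=-1/144
  seg 1: a=3 b=-11/24 c=-1/16 d=1/48
  seg 2: a=2 b=-11/24 c=1/16 d=-1/144
S(9/4) = 3391/1024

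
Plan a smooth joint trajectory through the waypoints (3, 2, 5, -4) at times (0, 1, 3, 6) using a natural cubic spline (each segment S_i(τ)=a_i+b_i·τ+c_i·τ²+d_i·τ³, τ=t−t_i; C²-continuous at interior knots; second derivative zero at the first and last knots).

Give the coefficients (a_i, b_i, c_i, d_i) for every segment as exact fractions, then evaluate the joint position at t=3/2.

Δ: Δ0=-1, Δ1=3/2, Δ2=-3
row 1: diag=6, rhs=15; c'=1/3, d'=5/2
row 2: denom=10−2·1/3=28/3; d'=(-27−2·5/2)/(28/3)=-24/7
back: M2=-24/7
back: M1=5/2−1/3·-24/7=51/14
M: M0=0, M1=51/14, M2=-24/7, M3=0
seg 0: a=3, c=M0/2=0, d=(M1−M0)/(6·1)=17/28, b=Δ0−h0·(2M0+M1)/6=-45/28
seg 1: a=2, c=M1/2=51/28, d=(M2−M1)/(6·2)=-33/56, b=Δ1−h1·(2M1+M2)/6=3/14
seg 2: a=5, c=M2/2=-12/7, d=(M3−M2)/(6·3)=4/21, b=Δ2−h2·(2M2+M3)/6=3/7
t_q=3/2 → seg 1, τ=1/2; S=2+3/14·τ+51/28·τ²+-33/56·τ³=1115/448

  seg 0: a=3 b=-45/28 c=0 d=17/28
  seg 1: a=2 b=3/14 c=51/28 d=-33/56
  seg 2: a=5 b=3/7 c=-12/7 d=4/21
S(3/2) = 1115/448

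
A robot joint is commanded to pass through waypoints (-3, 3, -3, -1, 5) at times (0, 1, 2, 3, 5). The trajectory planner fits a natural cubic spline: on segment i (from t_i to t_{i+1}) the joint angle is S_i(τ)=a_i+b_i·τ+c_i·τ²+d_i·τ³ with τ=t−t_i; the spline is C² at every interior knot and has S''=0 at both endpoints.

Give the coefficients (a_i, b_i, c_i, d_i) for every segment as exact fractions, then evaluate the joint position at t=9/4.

Δ: Δ0=6, Δ1=-6, Δ2=2, Δ3=3
row 1: diag=4, rhs=-72; c'=1/4, d'=-18
row 2: denom=4−1·1/4=15/4; d'=(48−1·-18)/(15/4)=88/5
row 3: denom=6−1·4/15=86/15; d'=(6−1·88/5)/(86/15)=-87/43
back: M3=-87/43
back: M2=88/5−4/15·-87/43=780/43
back: M1=-18−1/4·780/43=-969/43
M: M0=0, M1=-969/43, M2=780/43, M3=-87/43, M4=0
seg 0: a=-3, c=M0/2=0, d=(M1−M0)/(6·1)=-323/86, b=Δ0−h0·(2M0+M1)/6=839/86
seg 1: a=3, c=M1/2=-969/86, d=(M2−M1)/(6·1)=583/86, b=Δ1−h1·(2M1+M2)/6=-65/43
seg 2: a=-3, c=M2/2=390/43, d=(M3−M2)/(6·1)=-289/86, b=Δ2−h2·(2M2+M3)/6=-319/86
seg 3: a=-1, c=M3/2=-87/86, d=(M4−M3)/(6·2)=29/172, b=Δ3−h3·(2M3+M4)/6=187/43
t_q=9/4 → seg 2, τ=1/4; S=-3+-319/86·τ+390/43·τ²+-289/86·τ³=-18785/5504

  seg 0: a=-3 b=839/86 c=0 d=-323/86
  seg 1: a=3 b=-65/43 c=-969/86 d=583/86
  seg 2: a=-3 b=-319/86 c=390/43 d=-289/86
  seg 3: a=-1 b=187/43 c=-87/86 d=29/172
S(9/4) = -18785/5504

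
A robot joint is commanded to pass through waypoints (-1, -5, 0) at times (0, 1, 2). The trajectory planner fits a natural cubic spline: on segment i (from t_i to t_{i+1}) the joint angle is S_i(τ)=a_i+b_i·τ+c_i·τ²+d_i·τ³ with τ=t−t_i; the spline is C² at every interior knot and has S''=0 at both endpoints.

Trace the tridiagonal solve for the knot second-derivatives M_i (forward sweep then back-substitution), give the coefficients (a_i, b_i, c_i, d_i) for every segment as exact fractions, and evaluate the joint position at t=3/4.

Δ: Δ0=-4, Δ1=5
row 1: diag=4, rhs=54; c'=1/4, d'=27/2
back: M1=27/2
M: M0=0, M1=27/2, M2=0
seg 0: a=-1, c=M0/2=0, d=(M1−M0)/(6·1)=9/4, b=Δ0−h0·(2M0+M1)/6=-25/4
seg 1: a=-5, c=M1/2=27/4, d=(M2−M1)/(6·1)=-9/4, b=Δ1−h1·(2M1+M2)/6=1/2
t_q=3/4 → seg 0, τ=3/4; S=-1+-25/4·τ+0·τ²+9/4·τ³=-1213/256

  seg 0: a=-1 b=-25/4 c=0 d=9/4
  seg 1: a=-5 b=1/2 c=27/4 d=-9/4
S(3/4) = -1213/256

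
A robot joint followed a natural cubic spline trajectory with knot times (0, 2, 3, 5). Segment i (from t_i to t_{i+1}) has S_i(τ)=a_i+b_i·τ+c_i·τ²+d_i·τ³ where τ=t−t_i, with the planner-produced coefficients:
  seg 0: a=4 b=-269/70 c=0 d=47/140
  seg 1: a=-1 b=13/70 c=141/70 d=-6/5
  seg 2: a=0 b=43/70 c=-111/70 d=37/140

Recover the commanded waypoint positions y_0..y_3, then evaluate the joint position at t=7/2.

y_0 = S_0(0) = a_0 = 4
y_1 = S_1(0) = a_1 = -1
y_2 = S_2(0) = a_2 = 0
y_3 = S_2(2) = -3
t_q=7/2 is in segment 2 (τ=1/2); S_2(τ)=-9/160

y_0=4 y_1=-1 y_2=0 y_3=-3
S(7/2) = -9/160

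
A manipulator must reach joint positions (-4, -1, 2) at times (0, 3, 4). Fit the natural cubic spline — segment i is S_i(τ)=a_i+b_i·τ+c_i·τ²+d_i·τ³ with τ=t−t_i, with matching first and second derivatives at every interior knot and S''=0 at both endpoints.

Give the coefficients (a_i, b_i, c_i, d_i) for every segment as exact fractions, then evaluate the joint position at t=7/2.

  seg 0: a=-4 b=1/4 c=0 d=1/12
  seg 1: a=-1 b=5/2 c=3/4 d=-1/4
S(7/2) = 13/32

Δ: Δ0=1, Δ1=3
row 1: diag=8, rhs=12; c'=1/8, d'=3/2
back: M1=3/2
M: M0=0, M1=3/2, M2=0
seg 0: a=-4, c=M0/2=0, d=(M1−M0)/(6·3)=1/12, b=Δ0−h0·(2M0+M1)/6=1/4
seg 1: a=-1, c=M1/2=3/4, d=(M2−M1)/(6·1)=-1/4, b=Δ1−h1·(2M1+M2)/6=5/2
t_q=7/2 → seg 1, τ=1/2; S=-1+5/2·τ+3/4·τ²+-1/4·τ³=13/32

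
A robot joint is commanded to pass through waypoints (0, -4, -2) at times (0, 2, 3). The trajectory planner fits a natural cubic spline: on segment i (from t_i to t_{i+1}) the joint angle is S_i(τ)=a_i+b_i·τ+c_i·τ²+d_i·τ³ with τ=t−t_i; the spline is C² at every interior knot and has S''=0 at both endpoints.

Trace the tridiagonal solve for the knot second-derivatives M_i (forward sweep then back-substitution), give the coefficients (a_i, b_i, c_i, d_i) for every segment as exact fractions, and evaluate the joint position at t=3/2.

Δ: Δ0=-2, Δ1=2
row 1: diag=6, rhs=24; c'=1/6, d'=4
back: M1=4
M: M0=0, M1=4, M2=0
seg 0: a=0, c=M0/2=0, d=(M1−M0)/(6·2)=1/3, b=Δ0−h0·(2M0+M1)/6=-10/3
seg 1: a=-4, c=M1/2=2, d=(M2−M1)/(6·1)=-2/3, b=Δ1−h1·(2M1+M2)/6=2/3
t_q=3/2 → seg 0, τ=3/2; S=0+-10/3·τ+0·τ²+1/3·τ³=-31/8

  seg 0: a=0 b=-10/3 c=0 d=1/3
  seg 1: a=-4 b=2/3 c=2 d=-2/3
S(3/2) = -31/8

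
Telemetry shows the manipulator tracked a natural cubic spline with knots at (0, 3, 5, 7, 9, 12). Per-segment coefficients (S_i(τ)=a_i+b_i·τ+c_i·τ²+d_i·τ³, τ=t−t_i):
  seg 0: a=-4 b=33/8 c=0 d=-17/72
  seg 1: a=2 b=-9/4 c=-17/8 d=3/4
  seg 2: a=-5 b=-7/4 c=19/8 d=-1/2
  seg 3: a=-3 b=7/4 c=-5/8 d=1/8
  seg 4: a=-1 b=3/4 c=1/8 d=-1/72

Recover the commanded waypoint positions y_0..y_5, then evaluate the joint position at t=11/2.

y_0=-4 y_1=2 y_2=-5 y_3=-3 y_4=-1 y_5=2
S(11/2) = -171/32

y_0 = S_0(0) = a_0 = -4
y_1 = S_1(0) = a_1 = 2
y_2 = S_2(0) = a_2 = -5
y_3 = S_3(0) = a_3 = -3
y_4 = S_4(0) = a_4 = -1
y_5 = S_4(3) = 2
t_q=11/2 is in segment 2 (τ=1/2); S_2(τ)=-171/32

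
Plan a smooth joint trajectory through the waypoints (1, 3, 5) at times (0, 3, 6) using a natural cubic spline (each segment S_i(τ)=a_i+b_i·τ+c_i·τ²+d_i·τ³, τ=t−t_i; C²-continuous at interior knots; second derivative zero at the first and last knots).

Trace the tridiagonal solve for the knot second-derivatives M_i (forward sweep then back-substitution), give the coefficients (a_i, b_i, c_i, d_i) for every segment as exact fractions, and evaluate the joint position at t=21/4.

Δ: Δ0=2/3, Δ1=2/3
row 1: diag=12, rhs=0; c'=1/4, d'=0
back: M1=0
M: M0=0, M1=0, M2=0
seg 0: a=1, c=M0/2=0, d=(M1−M0)/(6·3)=0, b=Δ0−h0·(2M0+M1)/6=2/3
seg 1: a=3, c=M1/2=0, d=(M2−M1)/(6·3)=0, b=Δ1−h1·(2M1+M2)/6=2/3
t_q=21/4 → seg 1, τ=9/4; S=3+2/3·τ+0·τ²+0·τ³=9/2

  seg 0: a=1 b=2/3 c=0 d=0
  seg 1: a=3 b=2/3 c=0 d=0
S(21/4) = 9/2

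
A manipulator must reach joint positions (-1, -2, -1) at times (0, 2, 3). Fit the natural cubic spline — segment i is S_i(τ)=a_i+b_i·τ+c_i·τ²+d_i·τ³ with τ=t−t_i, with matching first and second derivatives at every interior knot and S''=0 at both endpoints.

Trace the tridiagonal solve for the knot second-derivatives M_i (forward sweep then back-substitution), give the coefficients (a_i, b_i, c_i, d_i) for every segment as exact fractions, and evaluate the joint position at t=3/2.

Δ: Δ0=-1/2, Δ1=1
row 1: diag=6, rhs=9; c'=1/6, d'=3/2
back: M1=3/2
M: M0=0, M1=3/2, M2=0
seg 0: a=-1, c=M0/2=0, d=(M1−M0)/(6·2)=1/8, b=Δ0−h0·(2M0+M1)/6=-1
seg 1: a=-2, c=M1/2=3/4, d=(M2−M1)/(6·1)=-1/4, b=Δ1−h1·(2M1+M2)/6=1/2
t_q=3/2 → seg 0, τ=3/2; S=-1+-1·τ+0·τ²+1/8·τ³=-133/64

  seg 0: a=-1 b=-1 c=0 d=1/8
  seg 1: a=-2 b=1/2 c=3/4 d=-1/4
S(3/2) = -133/64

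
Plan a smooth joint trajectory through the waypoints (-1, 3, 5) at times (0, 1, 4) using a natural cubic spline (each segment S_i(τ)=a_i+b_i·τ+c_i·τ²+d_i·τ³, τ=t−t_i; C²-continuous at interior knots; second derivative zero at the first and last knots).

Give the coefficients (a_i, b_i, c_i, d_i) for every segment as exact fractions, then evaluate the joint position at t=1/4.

  seg 0: a=-1 b=53/12 c=0 d=-5/12
  seg 1: a=3 b=19/6 c=-5/4 d=5/36
S(1/4) = 25/256

Δ: Δ0=4, Δ1=2/3
row 1: diag=8, rhs=-20; c'=3/8, d'=-5/2
back: M1=-5/2
M: M0=0, M1=-5/2, M2=0
seg 0: a=-1, c=M0/2=0, d=(M1−M0)/(6·1)=-5/12, b=Δ0−h0·(2M0+M1)/6=53/12
seg 1: a=3, c=M1/2=-5/4, d=(M2−M1)/(6·3)=5/36, b=Δ1−h1·(2M1+M2)/6=19/6
t_q=1/4 → seg 0, τ=1/4; S=-1+53/12·τ+0·τ²+-5/12·τ³=25/256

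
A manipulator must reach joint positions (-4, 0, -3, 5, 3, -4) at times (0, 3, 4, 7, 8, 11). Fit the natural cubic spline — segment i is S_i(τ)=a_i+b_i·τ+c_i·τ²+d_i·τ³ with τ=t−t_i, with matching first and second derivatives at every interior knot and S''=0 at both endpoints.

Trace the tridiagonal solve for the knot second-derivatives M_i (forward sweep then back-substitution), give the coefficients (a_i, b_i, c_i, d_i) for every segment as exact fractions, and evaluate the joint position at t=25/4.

  seg 0: a=-4 b=296/87 c=0 d=-20/87
  seg 1: a=0 b=-244/87 c=-60/29 d=163/87
  seg 2: a=-3 b=-115/87 c=103/29 d=-20/27
  seg 3: a=5 b=-1/87 c=-271/87 d=98/87
  seg 4: a=3 b=-83/29 c=23/87 d=-23/783
S(25/4) = 207/58

Δ: Δ0=4/3, Δ1=-3, Δ2=8/3, Δ3=-2, Δ4=-7/3
row 1: diag=8, rhs=-26; c'=1/8, d'=-13/4
row 2: denom=8−1·1/8=63/8; d'=(34−1·-13/4)/(63/8)=298/63
row 3: denom=8−3·8/21=48/7; d'=(-28−3·298/63)/(48/7)=-443/72
row 4: denom=8−1·7/48=377/48; d'=(-2−1·-443/72)/(377/48)=46/87
back: M4=46/87
back: M3=-443/72−7/48·46/87=-542/87
back: M2=298/63−8/21·-542/87=206/29
back: M1=-13/4−1/8·206/29=-120/29
M: M0=0, M1=-120/29, M2=206/29, M3=-542/87, M4=46/87, M5=0
seg 0: a=-4, c=M0/2=0, d=(M1−M0)/(6·3)=-20/87, b=Δ0−h0·(2M0+M1)/6=296/87
seg 1: a=0, c=M1/2=-60/29, d=(M2−M1)/(6·1)=163/87, b=Δ1−h1·(2M1+M2)/6=-244/87
seg 2: a=-3, c=M2/2=103/29, d=(M3−M2)/(6·3)=-20/27, b=Δ2−h2·(2M2+M3)/6=-115/87
seg 3: a=5, c=M3/2=-271/87, d=(M4−M3)/(6·1)=98/87, b=Δ3−h3·(2M3+M4)/6=-1/87
seg 4: a=3, c=M4/2=23/87, d=(M5−M4)/(6·3)=-23/783, b=Δ4−h4·(2M4+M5)/6=-83/29
t_q=25/4 → seg 2, τ=9/4; S=-3+-115/87·τ+103/29·τ²+-20/27·τ³=207/58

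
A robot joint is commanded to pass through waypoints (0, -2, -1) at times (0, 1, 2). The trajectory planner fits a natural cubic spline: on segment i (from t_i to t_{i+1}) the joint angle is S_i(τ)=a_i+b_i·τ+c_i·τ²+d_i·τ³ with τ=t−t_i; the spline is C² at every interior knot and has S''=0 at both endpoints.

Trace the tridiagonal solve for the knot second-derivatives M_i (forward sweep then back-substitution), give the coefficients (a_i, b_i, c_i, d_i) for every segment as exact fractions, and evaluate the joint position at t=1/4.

  seg 0: a=0 b=-11/4 c=0 d=3/4
  seg 1: a=-2 b=-1/2 c=9/4 d=-3/4
S(1/4) = -173/256

Δ: Δ0=-2, Δ1=1
row 1: diag=4, rhs=18; c'=1/4, d'=9/2
back: M1=9/2
M: M0=0, M1=9/2, M2=0
seg 0: a=0, c=M0/2=0, d=(M1−M0)/(6·1)=3/4, b=Δ0−h0·(2M0+M1)/6=-11/4
seg 1: a=-2, c=M1/2=9/4, d=(M2−M1)/(6·1)=-3/4, b=Δ1−h1·(2M1+M2)/6=-1/2
t_q=1/4 → seg 0, τ=1/4; S=0+-11/4·τ+0·τ²+3/4·τ³=-173/256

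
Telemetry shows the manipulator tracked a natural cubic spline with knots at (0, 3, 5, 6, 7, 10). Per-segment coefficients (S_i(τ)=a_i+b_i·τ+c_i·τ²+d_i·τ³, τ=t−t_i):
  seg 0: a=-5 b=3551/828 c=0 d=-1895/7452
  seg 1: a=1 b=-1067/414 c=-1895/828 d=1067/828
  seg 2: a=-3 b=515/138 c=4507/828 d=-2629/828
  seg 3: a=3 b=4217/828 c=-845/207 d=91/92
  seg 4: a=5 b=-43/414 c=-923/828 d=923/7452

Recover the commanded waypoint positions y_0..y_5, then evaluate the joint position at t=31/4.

y_0 = S_0(0) = a_0 = -5
y_1 = S_1(0) = a_1 = 1
y_2 = S_2(0) = a_2 = -3
y_3 = S_3(0) = a_3 = 3
y_4 = S_4(0) = a_4 = 5
y_5 = S_4(3) = -2
t_q=31/4 is in segment 4 (τ=3/4); S_4(τ)=25597/5888

y_0=-5 y_1=1 y_2=-3 y_3=3 y_4=5 y_5=-2
S(31/4) = 25597/5888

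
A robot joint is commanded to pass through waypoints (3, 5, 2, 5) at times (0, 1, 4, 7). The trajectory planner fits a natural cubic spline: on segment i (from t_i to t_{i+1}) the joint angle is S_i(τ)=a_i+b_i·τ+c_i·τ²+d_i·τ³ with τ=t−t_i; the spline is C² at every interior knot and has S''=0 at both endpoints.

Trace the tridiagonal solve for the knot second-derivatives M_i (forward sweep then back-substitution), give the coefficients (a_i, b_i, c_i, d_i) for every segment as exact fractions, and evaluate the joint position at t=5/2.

Δ: Δ0=2, Δ1=-1, Δ2=1
row 1: diag=8, rhs=-18; c'=3/8, d'=-9/4
row 2: denom=12−3·3/8=87/8; d'=(12−3·-9/4)/(87/8)=50/29
back: M2=50/29
back: M1=-9/4−3/8·50/29=-84/29
M: M0=0, M1=-84/29, M2=50/29, M3=0
seg 0: a=3, c=M0/2=0, d=(M1−M0)/(6·1)=-14/29, b=Δ0−h0·(2M0+M1)/6=72/29
seg 1: a=5, c=M1/2=-42/29, d=(M2−M1)/(6·3)=67/261, b=Δ1−h1·(2M1+M2)/6=30/29
seg 2: a=2, c=M2/2=25/29, d=(M3−M2)/(6·3)=-25/261, b=Δ2−h2·(2M2+M3)/6=-21/29
t_q=5/2 → seg 1, τ=3/2; S=5+30/29·τ+-42/29·τ²+67/261·τ³=965/232

  seg 0: a=3 b=72/29 c=0 d=-14/29
  seg 1: a=5 b=30/29 c=-42/29 d=67/261
  seg 2: a=2 b=-21/29 c=25/29 d=-25/261
S(5/2) = 965/232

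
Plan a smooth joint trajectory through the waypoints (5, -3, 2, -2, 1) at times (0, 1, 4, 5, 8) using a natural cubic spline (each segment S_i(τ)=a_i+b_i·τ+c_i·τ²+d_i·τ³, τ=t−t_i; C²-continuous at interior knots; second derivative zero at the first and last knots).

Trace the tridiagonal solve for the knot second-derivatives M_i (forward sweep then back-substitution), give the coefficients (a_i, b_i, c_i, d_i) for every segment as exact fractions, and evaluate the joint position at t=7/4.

Δ: Δ0=-8, Δ1=5/3, Δ2=-4, Δ3=1
row 1: diag=8, rhs=58; c'=3/8, d'=29/4
row 2: denom=8−3·3/8=55/8; d'=(-34−3·29/4)/(55/8)=-446/55
row 3: denom=8−1·8/55=432/55; d'=(30−1·-446/55)/(432/55)=131/27
back: M3=131/27
back: M2=-446/55−8/55·131/27=-238/27
back: M1=29/4−3/8·-238/27=95/9
M: M0=0, M1=95/9, M2=-238/27, M3=131/27, M4=0
seg 0: a=5, c=M0/2=0, d=(M1−M0)/(6·1)=95/54, b=Δ0−h0·(2M0+M1)/6=-527/54
seg 1: a=-3, c=M1/2=95/18, d=(M2−M1)/(6·3)=-523/486, b=Δ1−h1·(2M1+M2)/6=-121/27
seg 2: a=2, c=M2/2=-119/27, d=(M3−M2)/(6·1)=41/18, b=Δ2−h2·(2M2+M3)/6=-101/54
seg 3: a=-2, c=M3/2=131/54, d=(M4−M3)/(6·3)=-131/486, b=Δ3−h3·(2M3+M4)/6=-104/27
t_q=7/4 → seg 1, τ=3/4; S=-3+-121/27·τ+95/18·τ²+-523/486·τ³=-1477/384

  seg 0: a=5 b=-527/54 c=0 d=95/54
  seg 1: a=-3 b=-121/27 c=95/18 d=-523/486
  seg 2: a=2 b=-101/54 c=-119/27 d=41/18
  seg 3: a=-2 b=-104/27 c=131/54 d=-131/486
S(7/4) = -1477/384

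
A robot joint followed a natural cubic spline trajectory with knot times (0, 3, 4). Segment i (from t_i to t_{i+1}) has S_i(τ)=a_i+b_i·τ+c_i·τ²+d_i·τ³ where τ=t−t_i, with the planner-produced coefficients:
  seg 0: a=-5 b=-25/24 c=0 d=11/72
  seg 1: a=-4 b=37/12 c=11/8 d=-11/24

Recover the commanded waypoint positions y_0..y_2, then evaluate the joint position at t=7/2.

y_0=-5 y_1=-4 y_2=0
S(7/2) = -139/64

y_0 = S_0(0) = a_0 = -5
y_1 = S_1(0) = a_1 = -4
y_2 = S_1(1) = 0
t_q=7/2 is in segment 1 (τ=1/2); S_1(τ)=-139/64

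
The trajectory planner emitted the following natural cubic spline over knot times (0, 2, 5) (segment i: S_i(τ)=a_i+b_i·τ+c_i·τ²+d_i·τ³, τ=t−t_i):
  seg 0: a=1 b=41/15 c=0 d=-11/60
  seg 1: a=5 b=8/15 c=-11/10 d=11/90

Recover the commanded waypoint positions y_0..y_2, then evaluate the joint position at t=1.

y_0=1 y_1=5 y_2=0
S(1) = 71/20

y_0 = S_0(0) = a_0 = 1
y_1 = S_1(0) = a_1 = 5
y_2 = S_1(3) = 0
t_q=1 is in segment 0 (τ=1); S_0(τ)=71/20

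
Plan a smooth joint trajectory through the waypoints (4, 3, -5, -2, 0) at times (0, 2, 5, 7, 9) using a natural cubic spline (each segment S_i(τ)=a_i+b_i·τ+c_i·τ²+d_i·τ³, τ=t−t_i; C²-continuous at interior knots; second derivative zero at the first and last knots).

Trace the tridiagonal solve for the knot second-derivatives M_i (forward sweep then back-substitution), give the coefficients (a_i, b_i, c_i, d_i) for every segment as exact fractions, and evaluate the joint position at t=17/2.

  seg 0: a=4 b=287/1032 c=0 d=-803/4128
  seg 1: a=3 b=-1061/516 c=-803/688 d=221/688
  seg 2: a=-5 b=-797/2064 c=593/344 d=-3223/8256
  seg 3: a=-2 b=1883/1032 c=-851/1376 d=851/8256
S(17/2) = -6753/22016

Δ: Δ0=-1/2, Δ1=-8/3, Δ2=3/2, Δ3=1
row 1: diag=10, rhs=-13; c'=3/10, d'=-13/10
row 2: denom=10−3·3/10=91/10; d'=(25−3·-13/10)/(91/10)=289/91
row 3: denom=8−2·20/91=688/91; d'=(-3−2·289/91)/(688/91)=-851/688
back: M3=-851/688
back: M2=289/91−20/91·-851/688=593/172
back: M1=-13/10−3/10·593/172=-803/344
M: M0=0, M1=-803/344, M2=593/172, M3=-851/688, M4=0
seg 0: a=4, c=M0/2=0, d=(M1−M0)/(6·2)=-803/4128, b=Δ0−h0·(2M0+M1)/6=287/1032
seg 1: a=3, c=M1/2=-803/688, d=(M2−M1)/(6·3)=221/688, b=Δ1−h1·(2M1+M2)/6=-1061/516
seg 2: a=-5, c=M2/2=593/344, d=(M3−M2)/(6·2)=-3223/8256, b=Δ2−h2·(2M2+M3)/6=-797/2064
seg 3: a=-2, c=M3/2=-851/1376, d=(M4−M3)/(6·2)=851/8256, b=Δ3−h3·(2M3+M4)/6=1883/1032
t_q=17/2 → seg 3, τ=3/2; S=-2+1883/1032·τ+-851/1376·τ²+851/8256·τ³=-6753/22016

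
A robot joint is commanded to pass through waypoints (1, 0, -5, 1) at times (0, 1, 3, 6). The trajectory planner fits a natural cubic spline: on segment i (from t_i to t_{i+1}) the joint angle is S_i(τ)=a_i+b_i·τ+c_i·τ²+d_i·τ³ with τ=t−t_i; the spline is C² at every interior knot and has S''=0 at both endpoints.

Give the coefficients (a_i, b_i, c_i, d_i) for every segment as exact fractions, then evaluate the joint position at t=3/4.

  seg 0: a=1 b=-4/7 c=0 d=-3/7
  seg 1: a=0 b=-13/7 c=-9/7 d=27/56
  seg 2: a=-5 b=-17/14 c=45/28 d=-5/28
S(3/4) = 25/64

Δ: Δ0=-1, Δ1=-5/2, Δ2=2
row 1: diag=6, rhs=-9; c'=1/3, d'=-3/2
row 2: denom=10−2·1/3=28/3; d'=(27−2·-3/2)/(28/3)=45/14
back: M2=45/14
back: M1=-3/2−1/3·45/14=-18/7
M: M0=0, M1=-18/7, M2=45/14, M3=0
seg 0: a=1, c=M0/2=0, d=(M1−M0)/(6·1)=-3/7, b=Δ0−h0·(2M0+M1)/6=-4/7
seg 1: a=0, c=M1/2=-9/7, d=(M2−M1)/(6·2)=27/56, b=Δ1−h1·(2M1+M2)/6=-13/7
seg 2: a=-5, c=M2/2=45/28, d=(M3−M2)/(6·3)=-5/28, b=Δ2−h2·(2M2+M3)/6=-17/14
t_q=3/4 → seg 0, τ=3/4; S=1+-4/7·τ+0·τ²+-3/7·τ³=25/64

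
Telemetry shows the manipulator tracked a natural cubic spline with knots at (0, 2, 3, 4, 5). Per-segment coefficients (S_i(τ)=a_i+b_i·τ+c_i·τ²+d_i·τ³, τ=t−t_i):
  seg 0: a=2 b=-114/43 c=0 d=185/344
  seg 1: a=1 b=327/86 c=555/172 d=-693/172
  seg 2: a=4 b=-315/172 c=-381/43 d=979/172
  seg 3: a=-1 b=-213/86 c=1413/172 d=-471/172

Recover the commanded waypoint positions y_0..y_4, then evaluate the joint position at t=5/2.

y_0=2 y_1=1 y_2=4 y_3=-1 y_4=2
S(5/2) = 4409/1376

y_0 = S_0(0) = a_0 = 2
y_1 = S_1(0) = a_1 = 1
y_2 = S_2(0) = a_2 = 4
y_3 = S_3(0) = a_3 = -1
y_4 = S_3(1) = 2
t_q=5/2 is in segment 1 (τ=1/2); S_1(τ)=4409/1376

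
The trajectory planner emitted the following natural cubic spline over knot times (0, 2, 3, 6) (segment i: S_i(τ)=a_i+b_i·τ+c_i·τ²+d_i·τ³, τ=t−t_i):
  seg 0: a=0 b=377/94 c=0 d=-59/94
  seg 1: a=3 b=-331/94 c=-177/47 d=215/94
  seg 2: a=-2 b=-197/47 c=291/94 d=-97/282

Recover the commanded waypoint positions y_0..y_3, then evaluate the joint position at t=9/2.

y_0 = S_0(0) = a_0 = 0
y_1 = S_1(0) = a_1 = 3
y_2 = S_2(0) = a_2 = -2
y_3 = S_2(3) = 4
t_q=9/2 is in segment 2 (τ=3/2); S_2(τ)=-1867/752

y_0=0 y_1=3 y_2=-2 y_3=4
S(9/2) = -1867/752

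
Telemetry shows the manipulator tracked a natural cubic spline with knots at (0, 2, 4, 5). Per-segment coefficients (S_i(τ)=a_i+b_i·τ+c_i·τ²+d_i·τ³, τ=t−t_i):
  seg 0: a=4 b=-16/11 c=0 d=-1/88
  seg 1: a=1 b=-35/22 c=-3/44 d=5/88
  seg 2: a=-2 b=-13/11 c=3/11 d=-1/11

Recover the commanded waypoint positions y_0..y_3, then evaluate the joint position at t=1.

y_0=4 y_1=1 y_2=-2 y_3=-3
S(1) = 223/88

y_0 = S_0(0) = a_0 = 4
y_1 = S_1(0) = a_1 = 1
y_2 = S_2(0) = a_2 = -2
y_3 = S_2(1) = -3
t_q=1 is in segment 0 (τ=1); S_0(τ)=223/88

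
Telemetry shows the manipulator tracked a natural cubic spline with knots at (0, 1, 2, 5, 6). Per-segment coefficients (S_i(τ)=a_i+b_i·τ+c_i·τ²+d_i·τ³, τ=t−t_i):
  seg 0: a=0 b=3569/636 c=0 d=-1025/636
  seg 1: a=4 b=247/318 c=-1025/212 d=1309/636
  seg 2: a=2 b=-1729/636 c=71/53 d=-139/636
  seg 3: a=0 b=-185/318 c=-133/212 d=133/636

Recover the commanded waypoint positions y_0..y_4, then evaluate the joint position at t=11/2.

y_0=0 y_1=4 y_2=2 y_3=0 y_4=-1
S(11/2) = -715/1696

y_0 = S_0(0) = a_0 = 0
y_1 = S_1(0) = a_1 = 4
y_2 = S_2(0) = a_2 = 2
y_3 = S_3(0) = a_3 = 0
y_4 = S_3(1) = -1
t_q=11/2 is in segment 3 (τ=1/2); S_3(τ)=-715/1696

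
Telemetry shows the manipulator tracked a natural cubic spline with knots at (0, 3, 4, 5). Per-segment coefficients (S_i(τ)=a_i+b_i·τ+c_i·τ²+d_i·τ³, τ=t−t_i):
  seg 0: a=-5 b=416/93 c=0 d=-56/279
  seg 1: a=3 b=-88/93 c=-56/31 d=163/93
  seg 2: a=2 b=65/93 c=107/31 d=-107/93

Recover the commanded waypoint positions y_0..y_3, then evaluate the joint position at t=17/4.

y_0=-5 y_1=3 y_2=2 y_3=5
S(17/4) = 4707/1984

y_0 = S_0(0) = a_0 = -5
y_1 = S_1(0) = a_1 = 3
y_2 = S_2(0) = a_2 = 2
y_3 = S_2(1) = 5
t_q=17/4 is in segment 2 (τ=1/4); S_2(τ)=4707/1984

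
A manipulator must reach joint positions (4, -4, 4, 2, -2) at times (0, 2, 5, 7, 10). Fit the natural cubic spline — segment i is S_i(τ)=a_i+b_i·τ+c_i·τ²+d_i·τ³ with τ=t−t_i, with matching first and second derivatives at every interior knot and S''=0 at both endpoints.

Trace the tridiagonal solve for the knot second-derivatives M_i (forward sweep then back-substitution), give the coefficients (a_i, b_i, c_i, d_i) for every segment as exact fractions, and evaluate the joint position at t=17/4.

Δ: Δ0=-4, Δ1=8/3, Δ2=-1, Δ3=-4/3
row 1: diag=10, rhs=40; c'=3/10, d'=4
row 2: denom=10−3·3/10=91/10; d'=(-22−3·4)/(91/10)=-340/91
row 3: denom=10−2·20/91=870/91; d'=(-2−2·-340/91)/(870/91)=83/145
back: M3=83/145
back: M2=-340/91−20/91·83/145=-112/29
back: M1=4−3/10·-112/29=748/145
M: M0=0, M1=748/145, M2=-112/29, M3=83/145, M4=0
seg 0: a=4, c=M0/2=0, d=(M1−M0)/(6·2)=187/435, b=Δ0−h0·(2M0+M1)/6=-2488/435
seg 1: a=-4, c=M1/2=374/145, d=(M2−M1)/(6·3)=-218/435, b=Δ1−h1·(2M1+M2)/6=-244/435
seg 2: a=4, c=M2/2=-56/29, d=(M3−M2)/(6·2)=643/1740, b=Δ2−h2·(2M2+M3)/6=602/435
seg 3: a=2, c=M3/2=83/290, d=(M4−M3)/(6·3)=-83/2610, b=Δ3−h3·(2M3+M4)/6=-829/435
t_q=17/4 → seg 1, τ=9/4; S=-4+-244/435·τ+374/145·τ²+-218/435·τ³=1937/928

  seg 0: a=4 b=-2488/435 c=0 d=187/435
  seg 1: a=-4 b=-244/435 c=374/145 d=-218/435
  seg 2: a=4 b=602/435 c=-56/29 d=643/1740
  seg 3: a=2 b=-829/435 c=83/290 d=-83/2610
S(17/4) = 1937/928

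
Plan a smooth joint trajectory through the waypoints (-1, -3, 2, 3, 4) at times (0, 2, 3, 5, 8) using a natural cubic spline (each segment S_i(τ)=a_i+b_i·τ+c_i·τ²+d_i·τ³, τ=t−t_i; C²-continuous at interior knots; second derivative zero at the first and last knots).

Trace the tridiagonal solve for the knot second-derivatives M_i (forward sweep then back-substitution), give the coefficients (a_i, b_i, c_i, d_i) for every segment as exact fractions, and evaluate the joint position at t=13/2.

Δ: Δ0=-1, Δ1=5, Δ2=1/2, Δ3=1/3
row 1: diag=6, rhs=36; c'=1/6, d'=6
row 2: denom=6−1·1/6=35/6; d'=(-27−1·6)/(35/6)=-198/35
row 3: denom=10−2·12/35=326/35; d'=(-1−2·-198/35)/(326/35)=361/326
back: M3=361/326
back: M2=-198/35−12/35·361/326=-984/163
back: M1=6−1/6·-984/163=1142/163
M: M0=0, M1=1142/163, M2=-984/163, M3=361/326, M4=0
seg 0: a=-1, c=M0/2=0, d=(M1−M0)/(6·2)=571/978, b=Δ0−h0·(2M0+M1)/6=-1631/489
seg 1: a=-3, c=M1/2=571/163, d=(M2−M1)/(6·1)=-1063/489, b=Δ1−h1·(2M1+M2)/6=1795/489
seg 2: a=2, c=M2/2=-492/163, d=(M3−M2)/(6·2)=2329/3912, b=Δ2−h2·(2M2+M3)/6=2032/489
seg 3: a=3, c=M3/2=361/652, d=(M4−M3)/(6·3)=-361/5868, b=Δ3−h3·(2M3+M4)/6=-757/978
t_q=13/2 → seg 3, τ=3/2; S=3+-757/978·τ+361/652·τ²+-361/5868·τ³=15007/5216

  seg 0: a=-1 b=-1631/489 c=0 d=571/978
  seg 1: a=-3 b=1795/489 c=571/163 d=-1063/489
  seg 2: a=2 b=2032/489 c=-492/163 d=2329/3912
  seg 3: a=3 b=-757/978 c=361/652 d=-361/5868
S(13/2) = 15007/5216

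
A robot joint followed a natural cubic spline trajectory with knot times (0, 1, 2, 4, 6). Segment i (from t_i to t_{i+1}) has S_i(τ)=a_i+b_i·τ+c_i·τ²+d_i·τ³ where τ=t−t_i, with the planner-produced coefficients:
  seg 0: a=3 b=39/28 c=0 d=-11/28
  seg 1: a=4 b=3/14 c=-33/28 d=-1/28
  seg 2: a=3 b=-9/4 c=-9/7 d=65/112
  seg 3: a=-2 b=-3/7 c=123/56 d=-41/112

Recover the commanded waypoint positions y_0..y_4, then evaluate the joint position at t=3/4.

y_0=3 y_1=4 y_2=3 y_3=-2 y_4=3
S(3/4) = 993/256

y_0 = S_0(0) = a_0 = 3
y_1 = S_1(0) = a_1 = 4
y_2 = S_2(0) = a_2 = 3
y_3 = S_3(0) = a_3 = -2
y_4 = S_3(2) = 3
t_q=3/4 is in segment 0 (τ=3/4); S_0(τ)=993/256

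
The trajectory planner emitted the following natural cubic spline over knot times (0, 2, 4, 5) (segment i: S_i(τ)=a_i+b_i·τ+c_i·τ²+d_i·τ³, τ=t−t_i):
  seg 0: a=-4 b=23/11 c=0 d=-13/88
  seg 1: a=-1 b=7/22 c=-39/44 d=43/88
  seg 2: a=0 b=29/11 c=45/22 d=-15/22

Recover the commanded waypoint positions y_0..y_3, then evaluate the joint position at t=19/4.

y_0 = S_0(0) = a_0 = -4
y_1 = S_1(0) = a_1 = -1
y_2 = S_2(0) = a_2 = 0
y_3 = S_2(1) = 4
t_q=19/4 is in segment 2 (τ=3/4); S_2(τ)=3999/1408

y_0=-4 y_1=-1 y_2=0 y_3=4
S(19/4) = 3999/1408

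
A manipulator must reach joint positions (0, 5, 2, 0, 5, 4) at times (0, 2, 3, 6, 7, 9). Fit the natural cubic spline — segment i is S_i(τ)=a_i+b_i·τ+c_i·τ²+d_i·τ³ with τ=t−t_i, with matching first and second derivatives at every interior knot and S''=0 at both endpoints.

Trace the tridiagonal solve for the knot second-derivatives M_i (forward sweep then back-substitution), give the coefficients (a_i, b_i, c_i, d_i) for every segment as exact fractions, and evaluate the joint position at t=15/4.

Δ: Δ0=5/2, Δ1=-3, Δ2=-2/3, Δ3=5, Δ4=-1/2
row 1: diag=6, rhs=-33; c'=1/6, d'=-11/2
row 2: denom=8−1·1/6=47/6; d'=(14−1·-11/2)/(47/6)=117/47
row 3: denom=8−3·18/47=322/47; d'=(34−3·117/47)/(322/47)=1247/322
row 4: denom=6−1·47/322=1885/322; d'=(-33−1·1247/322)/(1885/322)=-11873/1885
back: M4=-11873/1885
back: M3=1247/322−47/322·-11873/1885=9033/1885
back: M2=117/47−18/47·9033/1885=1233/1885
back: M1=-11/2−1/6·1233/1885=-10573/1885
M: M0=0, M1=-10573/1885, M2=1233/1885, M3=9033/1885, M4=-11873/1885, M5=0
seg 0: a=0, c=M0/2=0, d=(M1−M0)/(6·2)=-10573/22620, b=Δ0−h0·(2M0+M1)/6=49421/11310
seg 1: a=5, c=M1/2=-10573/3770, d=(M2−M1)/(6·1)=5903/5655, b=Δ1−h1·(2M1+M2)/6=-14017/11310
seg 2: a=2, c=M2/2=1233/3770, d=(M3−M2)/(6·3)=20/87, b=Δ2−h2·(2M2+M3)/6=-42037/11310
seg 3: a=0, c=M3/2=9033/3770, d=(M4−M3)/(6·1)=-10453/5655, b=Δ3−h3·(2M3+M4)/6=50357/11310
seg 4: a=5, c=M4/2=-11873/3770, d=(M5−M4)/(6·2)=11873/22620, b=Δ4−h4·(2M4+M5)/6=41837/11310
t_q=15/4 → seg 2, τ=3/4; S=2+-42037/11310·τ+1233/3770·τ²+20/87·τ³=-30561/60320

  seg 0: a=0 b=49421/11310 c=0 d=-10573/22620
  seg 1: a=5 b=-14017/11310 c=-10573/3770 d=5903/5655
  seg 2: a=2 b=-42037/11310 c=1233/3770 d=20/87
  seg 3: a=0 b=50357/11310 c=9033/3770 d=-10453/5655
  seg 4: a=5 b=41837/11310 c=-11873/3770 d=11873/22620
S(15/4) = -30561/60320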